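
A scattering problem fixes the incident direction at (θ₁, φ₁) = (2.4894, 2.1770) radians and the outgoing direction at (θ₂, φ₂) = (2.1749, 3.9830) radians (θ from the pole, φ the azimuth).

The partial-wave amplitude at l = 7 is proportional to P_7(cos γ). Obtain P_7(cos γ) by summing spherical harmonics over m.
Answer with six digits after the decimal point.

-0.162633

Expand P_7 via completeness: Σ_{m} conj(Y_{7,m}) at Ω₁ times Y_{7,m} at Ω₂ —
  term(m=-7) = 0.00193 - 0.00015j   from Y*(Ω₁)=-0.01353 + 0.00686j, Y(Ω₂)=-0.11813 - 0.04902j
  term(m=-6) = -0.00390 + 0.02424j   from Y*(Ω₁)=-0.06538 - 0.03535j, Y(Ω₂)=-0.10891 - 0.31180j
  term(m=-5) = -0.08903 - 0.03709j   from Y*(Ω₁)=-0.02405 - 0.21658j, Y(Ω₂)=0.21427 - 0.38728j
  term(m=-4) = 0.05551 - 0.07613j   from Y*(Ω₁)=0.31094 - 0.27095j, Y(Ω₂)=0.22273 - 0.05075j
  term(m=-3) = -0.06191 - 0.07268j   from Y*(Ω₁)=0.44034 + 0.11141j, Y(Ω₂)=-0.17139 - 0.12168j
  term(m=-2) = 0.03543 - 0.01802j   from Y*(Ω₁)=0.04132 + 0.11032j, Y(Ω₂)=-0.03772 - 0.33528j
  term(m=-1) = 0.00621 + 0.02593j   from Y*(Ω₁)=0.20118 - 0.29019j, Y(Ω₂)=-0.05032 + 0.05629j
  term(m=+0) = -0.08260 + 0.00000j   from Y*(Ω₁)=0.23926 + 0.00000j, Y(Ω₂)=-0.34524 + 0.00000j
  term(m=+1) = 0.00621 - 0.02593j   from Y*(Ω₁)=-0.20118 - 0.29019j, Y(Ω₂)=0.05032 + 0.05629j
  term(m=+2) = 0.03543 + 0.01802j   from Y*(Ω₁)=0.04132 - 0.11032j, Y(Ω₂)=-0.03772 + 0.33528j
  term(m=+3) = -0.06191 + 0.07268j   from Y*(Ω₁)=-0.44034 + 0.11141j, Y(Ω₂)=0.17139 - 0.12168j
  term(m=+4) = 0.05551 + 0.07613j   from Y*(Ω₁)=0.31094 + 0.27095j, Y(Ω₂)=0.22273 + 0.05075j
  term(m=+5) = -0.08903 + 0.03709j   from Y*(Ω₁)=0.02405 - 0.21658j, Y(Ω₂)=-0.21427 - 0.38728j
  term(m=+6) = -0.00390 - 0.02424j   from Y*(Ω₁)=-0.06538 + 0.03535j, Y(Ω₂)=-0.10891 + 0.31180j
  term(m=+7) = 0.00193 + 0.00015j   from Y*(Ω₁)=0.01353 + 0.00686j, Y(Ω₂)=0.11813 - 0.04902j
Total Σ_m = -0.19413 - 0.00000j. Multiply by 0.837758: -0.16263 - 0.00000j. P_7(cos γ) = -0.162633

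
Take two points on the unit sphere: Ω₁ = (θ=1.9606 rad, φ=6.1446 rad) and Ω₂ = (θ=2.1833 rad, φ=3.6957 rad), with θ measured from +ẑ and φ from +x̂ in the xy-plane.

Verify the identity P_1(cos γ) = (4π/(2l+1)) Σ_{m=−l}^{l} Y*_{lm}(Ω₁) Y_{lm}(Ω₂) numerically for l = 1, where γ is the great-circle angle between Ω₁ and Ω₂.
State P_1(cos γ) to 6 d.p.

-0.363932

Addition theorem: P_1(cos γ) = (4π/3) Σ_m Y*_{lm}(Ω₁) Y_{lm}(Ω₂), m = −1…1:
  m=-1: 0.31651 - 0.04415j × -0.24039 + 0.14875j = -0.06952 + 0.05769j  (running Σ = -0.06952 + 0.05769j)
  m=0: -0.18567 + 0.00000j × -0.28091 + 0.00000j = 0.05216 + 0.00000j  (running Σ = -0.01736 + 0.05769j)
  m=1: -0.31651 - 0.04415j × 0.24039 + 0.14875j = -0.06952 - 0.05769j  (running Σ = -0.08688 + 0.00000j)
Σ over m = -0.08688 + 0.00000j; ×(4π/3) → -0.36393 + 0.00000j. Real part: -0.363932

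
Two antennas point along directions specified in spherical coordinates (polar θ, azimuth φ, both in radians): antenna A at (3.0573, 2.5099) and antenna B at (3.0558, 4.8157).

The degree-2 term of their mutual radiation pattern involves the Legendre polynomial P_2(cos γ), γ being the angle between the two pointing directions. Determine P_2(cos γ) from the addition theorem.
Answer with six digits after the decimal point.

Addition theorem: P_2(cos γ) = (4π/5) Σ_m Y*_{lm}(Ω₁) Y_{lm}(Ω₂), m = −2…2:
  m=-2: Y*=0.00083 - 0.00261j  Y=-0.00278 + 0.00058j  product -0.00000 + 0.00001j
  m=-1: Y*=0.05231 - 0.03827j  Y=-0.00680 - 0.06560j  product -0.00287 - 0.00317j
  m=+0: Y*=0.62408 + 0.00000j  Y=0.62384 + 0.00000j  product 0.38932 + 0.00000j
  m=+1: Y*=-0.05231 - 0.03827j  Y=0.00680 - 0.06560j  product -0.00287 + 0.00317j
  m=+2: Y*=0.00083 + 0.00261j  Y=-0.00278 - 0.00058j  product -0.00000 - 0.00001j
Σ over m = 0.38359 - 0.00000j; ×(4π/5) → 0.96406 - 0.00000j. Real part: 0.964058

0.964058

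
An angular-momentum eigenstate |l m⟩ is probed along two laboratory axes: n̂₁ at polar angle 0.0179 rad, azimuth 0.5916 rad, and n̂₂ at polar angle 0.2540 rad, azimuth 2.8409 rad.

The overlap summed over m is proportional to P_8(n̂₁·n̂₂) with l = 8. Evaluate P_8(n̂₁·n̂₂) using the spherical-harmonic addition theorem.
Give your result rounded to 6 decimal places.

0.078368

Expand P_8 via completeness: Σ_{m} conj(Y_{8,m}) at Ω₁ times Y_{8,m} at Ω₂ —
  m=-8: (0.000000, -0.000000) × (-0.000006, 0.000005) = (0.000000, 0.000000)  (running Σ = (0.000000, 0.000000))
  m=-7: (-0.000000, -0.000000) × (0.000064, -0.000109) = (-0.000000, 0.000000)  (running Σ = (-0.000000, 0.000000))
  m=-6: (-0.000000, -0.000000) × (-0.000286, 0.001203) = (0.000000, -0.000000)  (running Σ = (0.000000, -0.000000))
  m=-5: (-0.000000, 0.000000) × (-0.000586, -0.008695) = (0.000000, 0.000000)  (running Σ = (0.000000, 0.000000))
  m=-4: (-0.000001, 0.000001) × (0.016348, 0.042397) = (-0.000000, -0.000000)  (running Σ = (-0.000000, -0.000000))
  m=-3: (-0.000016, 0.000078) × (-0.107047, -0.135473) = (0.000012, -0.000006)  (running Σ = (0.000012, -0.000006))
  m=-2: (0.001248, 0.003056) × (0.369297, 0.253401) = (-0.000314, 0.001445)  (running Σ = (-0.000301, 0.001439))
  m=-1: (0.073109, 0.049120) × (-0.627664, -0.194636) = (-0.036327, -0.045061)  (running Σ = (-0.036629, -0.043622))
  m=0: (1.156408, -0.000000) × (0.155027, 0.000000) = (0.179275, 0.000000)  (running Σ = (0.142646, -0.043622))
  m=1: (-0.073109, 0.049120) × (0.627664, -0.194636) = (-0.036327, 0.045061)  (running Σ = (0.106319, 0.001439))
  m=2: (0.001248, -0.003056) × (0.369297, -0.253401) = (-0.000314, -0.001445)  (running Σ = (0.106005, -0.000006))
  m=3: (0.000016, 0.000078) × (0.107047, -0.135473) = (0.000012, 0.000006)  (running Σ = (0.106018, -0.000000))
  m=4: (-0.000001, -0.000001) × (0.016348, -0.042397) = (-0.000000, 0.000000)  (running Σ = (0.106017, 0.000000))
  m=5: (0.000000, 0.000000) × (0.000586, -0.008695) = (0.000000, -0.000000)  (running Σ = (0.106017, -0.000000))
  m=6: (-0.000000, 0.000000) × (-0.000286, -0.001203) = (0.000000, 0.000000)  (running Σ = (0.106017, 0.000000))
  m=7: (0.000000, -0.000000) × (-0.000064, -0.000109) = (-0.000000, -0.000000)  (running Σ = (0.106017, -0.000000))
  m=8: (0.000000, 0.000000) × (-0.000006, -0.000005) = (0.000000, -0.000000)  (running Σ = (0.106017, -0.000000))
Total Σ_m = (0.106017, -0.000000). Multiply by 0.739198: (0.078368, -0.000000). P_8(cos γ) = 0.078368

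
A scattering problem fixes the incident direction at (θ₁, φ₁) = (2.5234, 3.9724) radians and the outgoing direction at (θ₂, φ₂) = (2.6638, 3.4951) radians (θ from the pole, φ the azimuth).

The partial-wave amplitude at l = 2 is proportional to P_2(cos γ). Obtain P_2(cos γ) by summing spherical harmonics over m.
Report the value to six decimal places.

Term-by-term m-sum for l=2 (normalisation 4π/5 = 2.513274):
  [-2]  conj(Y_{2,-2})(Ω₁) = -0.011767+0.129212i ; Y_{2,-2}(Ω₂) = +0.062095-0.053051i ; Δ = +0.006124+0.008648i
  [-1]  conj(Y_{2,-1})(Ω₁) = +0.246029+0.269452i ; Y_{2,-1}(Ω₂) = +0.295945-0.109206i ; Δ = +0.102237+0.052875i
  [+0]  conj(Y_{2,0})(Ω₁) = +0.312969-0.000000i ; Y_{2,0}(Ω₂) = +0.430729+0.000000i ; Δ = +0.134805+0.000000i
  [+1]  conj(Y_{2,1})(Ω₁) = -0.246029+0.269452i ; Y_{2,1}(Ω₂) = -0.295945-0.109206i ; Δ = +0.102237-0.052875i
  [+2]  conj(Y_{2,2})(Ω₁) = -0.011767-0.129212i ; Y_{2,2}(Ω₂) = +0.062095+0.053051i ; Δ = +0.006124-0.008648i
Σ over m = +0.351527+0.000000i; ×(4π/5) → +0.883484+0.000000i. Real part: 0.883484

0.883484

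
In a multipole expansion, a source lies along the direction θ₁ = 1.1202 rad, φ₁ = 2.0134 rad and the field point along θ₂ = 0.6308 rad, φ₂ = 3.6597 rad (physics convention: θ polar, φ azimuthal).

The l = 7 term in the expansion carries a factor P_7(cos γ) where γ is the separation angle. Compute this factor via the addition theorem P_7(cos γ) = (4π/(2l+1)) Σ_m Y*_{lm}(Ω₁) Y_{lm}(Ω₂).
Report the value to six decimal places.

-0.205498

Expand P_7 via completeness: Σ_{m} conj(Y_{7,m}) at Ω₁ times Y_{7,m} at Ω₂ —
  term(m=-7) = +0.001499+0.002568i   from Y*(Ω₁)=+0.010384+0.239291i, Y(Ω₂)=+0.010981-0.005789i
  term(m=-6) = -0.024792+0.012068i   from Y*(Ω₁)=+0.383370-0.202505i, Y(Ω₂)=-0.063561-0.002095i
  term(m=-5) = -0.022945-0.057864i   from Y*(Ω₁)=-0.254549-0.190404i, Y(Ω₂)=+0.166831+0.102528i
  term(m=-4) = -0.042060+0.013104i   from Y*(Ω₁)=+0.022238-0.109921i, Y(Ω₂)=-0.188890-0.344422i
  term(m=-3) = -0.037380-0.162193i   from Y*(Ω₁)=-0.342601+0.084925i, Y(Ω₂)=-0.007768+0.471491i
  term(m=-2) = +0.007039-0.001071i   from Y*(Ω₁)=+0.025131+0.030725i, Y(Ω₂)=+0.091385-0.154343i
  term(m=-1) = +0.007948+0.105064i   from Y*(Ω₁)=-0.140991+0.297472i, Y(Ω₂)=+0.278062-0.158510i
  term(m=+0) = -0.023913+0.000000i   from Y*(Ω₁)=+0.081542-0.000000i, Y(Ω₂)=-0.293262+0.000000i
  term(m=+1) = +0.007948-0.105064i   from Y*(Ω₁)=+0.140991+0.297472i, Y(Ω₂)=-0.278062-0.158510i
  term(m=+2) = +0.007039+0.001071i   from Y*(Ω₁)=+0.025131-0.030725i, Y(Ω₂)=+0.091385+0.154343i
  term(m=+3) = -0.037380+0.162193i   from Y*(Ω₁)=+0.342601+0.084925i, Y(Ω₂)=+0.007768+0.471491i
  term(m=+4) = -0.042060-0.013104i   from Y*(Ω₁)=+0.022238+0.109921i, Y(Ω₂)=-0.188890+0.344422i
  term(m=+5) = -0.022945+0.057864i   from Y*(Ω₁)=+0.254549-0.190404i, Y(Ω₂)=-0.166831+0.102528i
  term(m=+6) = -0.024792-0.012068i   from Y*(Ω₁)=+0.383370+0.202505i, Y(Ω₂)=-0.063561+0.002095i
  term(m=+7) = +0.001499-0.002568i   from Y*(Ω₁)=-0.010384+0.239291i, Y(Ω₂)=-0.010981-0.005789i
Total Σ_m = -0.245295-0.000000i. Multiply by 0.837758: -0.205498-0.000000i. P_7(cos γ) = -0.205498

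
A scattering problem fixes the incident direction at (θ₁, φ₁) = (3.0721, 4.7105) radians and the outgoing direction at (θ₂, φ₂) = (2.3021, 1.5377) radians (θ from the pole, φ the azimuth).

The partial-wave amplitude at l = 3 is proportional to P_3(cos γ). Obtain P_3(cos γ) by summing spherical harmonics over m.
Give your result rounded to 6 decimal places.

Expand P_3 via completeness: Σ_{m} conj(Y_{3,m}) at Ω₁ times Y_{3,m} at Ω₂ —
  [-3]  conj(Y_{3,-3})(Ω₁) = +0.000001+0.000140i ; Y_{3,-3}(Ω₂) = -0.017053+0.171189i ; Δ = -0.000024-0.000002i
  [-2]  conj(Y_{3,-2})(Ω₁) = +0.004916-0.000019i ; Y_{3,-2}(Ω₂) = +0.377282+0.025010i ; Δ = +0.001855+0.000116i
  [-1]  conj(Y_{3,-1})(Ω₁) = -0.000169-0.089221i ; Y_{3,-1}(Ω₂) = +0.009791-0.295721i ; Δ = -0.026386-0.000824i
  [+0]  conj(Y_{3,0})(Ω₁) = -0.735577-0.000000i ; Y_{3,0}(Ω₂) = +0.191887+0.000000i ; Δ = -0.141148-0.000000i
  [+1]  conj(Y_{3,1})(Ω₁) = +0.000169-0.089221i ; Y_{3,1}(Ω₂) = -0.009791-0.295721i ; Δ = -0.026386+0.000824i
  [+2]  conj(Y_{3,2})(Ω₁) = +0.004916+0.000019i ; Y_{3,2}(Ω₂) = +0.377282-0.025010i ; Δ = +0.001855-0.000116i
  [+3]  conj(Y_{3,3})(Ω₁) = -0.000001+0.000140i ; Y_{3,3}(Ω₂) = +0.017053+0.171189i ; Δ = -0.000024+0.000002i
Accumulated sum -0.190258+0.000000i; after 4π/(2l+1) scaling, -0.341551+0.000000i ⇒ P_3 = -0.341551

-0.341551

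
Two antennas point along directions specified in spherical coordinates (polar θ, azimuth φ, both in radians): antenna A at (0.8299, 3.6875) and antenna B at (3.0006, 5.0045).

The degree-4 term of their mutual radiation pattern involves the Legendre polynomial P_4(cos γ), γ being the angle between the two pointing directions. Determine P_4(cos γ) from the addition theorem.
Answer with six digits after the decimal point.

-0.427433

Term-by-term m-sum for l=4 (normalisation 4π/9 = 1.396263):
  m=-4: Y*=(-0.075450, 0.107304)  Y=(0.000068, -0.000159)  product (0.000012, 0.000019)
  m=-3: Y*=(0.022697, -0.338623)  Y=(0.002643, 0.002201)  product (0.000805, -0.000845)
  m=-2: Y*=(0.183733, 0.353798)  Y=(-0.032300, 0.021358)  product (-0.013491, -0.007504)
  m=-1: Y*=(-0.038037, -0.023107)  Y=(-0.073199, -0.243419)  product (-0.002840, 0.010950)
  m=+0: Y*=(-0.359997, -0.000000)  Y=(0.764168, 0.000000)  product (-0.275098, -0.000000)
  m=+1: Y*=(0.038037, -0.023107)  Y=(0.073199, -0.243419)  product (-0.002840, -0.010950)
  m=+2: Y*=(0.183733, -0.353798)  Y=(-0.032300, -0.021358)  product (-0.013491, 0.007504)
  m=+3: Y*=(-0.022697, -0.338623)  Y=(-0.002643, 0.002201)  product (0.000805, 0.000845)
  m=+4: Y*=(-0.075450, -0.107304)  Y=(0.000068, 0.000159)  product (0.000012, -0.000019)
Σ over m = (-0.306127, 0.000000); ×(4π/9) → (-0.427433, 0.000000). Real part: -0.427433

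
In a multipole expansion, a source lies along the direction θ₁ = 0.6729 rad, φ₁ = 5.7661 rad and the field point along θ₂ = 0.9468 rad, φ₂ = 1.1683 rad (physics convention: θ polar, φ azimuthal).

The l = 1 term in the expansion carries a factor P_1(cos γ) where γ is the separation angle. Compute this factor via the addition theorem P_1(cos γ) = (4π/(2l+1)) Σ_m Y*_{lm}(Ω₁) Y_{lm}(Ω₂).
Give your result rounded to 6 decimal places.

Expand P_1 via completeness: Σ_{m} conj(Y_{1,m}) at Ω₁ times Y_{1,m} at Ω₂ —
  m=-1: Y*=+0.187180-0.106449i  Y=+0.109832-0.257979i  product -0.006903-0.059980i
  m=+0: Y*=+0.382096-0.000000i  Y=+0.285482+0.000000i  product +0.109082+0.000000i
  m=+1: Y*=-0.187180-0.106449i  Y=-0.109832-0.257979i  product -0.006903+0.059980i
Σ over m = +0.095275+0.000000i; ×(4π/3) → +0.399087+0.000000i. Real part: 0.399087

0.399087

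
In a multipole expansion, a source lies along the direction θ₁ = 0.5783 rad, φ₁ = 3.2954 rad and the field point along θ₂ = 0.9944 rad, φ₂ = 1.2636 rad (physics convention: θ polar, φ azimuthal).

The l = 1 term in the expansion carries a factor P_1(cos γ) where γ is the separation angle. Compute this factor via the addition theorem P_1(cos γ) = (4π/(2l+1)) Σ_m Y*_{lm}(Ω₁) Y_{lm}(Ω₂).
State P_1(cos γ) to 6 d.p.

0.252516

Term-by-term m-sum for l=1 (normalisation 4π/3 = 4.188790):
  [-1]  conj(Y_{1,-1})(Ω₁) = -0.18662 - 0.02893j ; Y_{1,-1}(Ω₂) = 0.08759 - 0.27611j ; Δ = -0.02433 + 0.04899j
  [+0]  conj(Y_{1,0})(Ω₁) = 0.40915 + 0.00000j ; Y_{1,0}(Ω₂) = 0.26629 + 0.00000j ; Δ = 0.10895 + 0.00000j
  [+1]  conj(Y_{1,1})(Ω₁) = 0.18662 - 0.02893j ; Y_{1,1}(Ω₂) = -0.08759 - 0.27611j ; Δ = -0.02433 - 0.04899j
Σ over m = 0.06028 + 0.00000j; ×(4π/3) → 0.25252 + 0.00000j. Real part: 0.252516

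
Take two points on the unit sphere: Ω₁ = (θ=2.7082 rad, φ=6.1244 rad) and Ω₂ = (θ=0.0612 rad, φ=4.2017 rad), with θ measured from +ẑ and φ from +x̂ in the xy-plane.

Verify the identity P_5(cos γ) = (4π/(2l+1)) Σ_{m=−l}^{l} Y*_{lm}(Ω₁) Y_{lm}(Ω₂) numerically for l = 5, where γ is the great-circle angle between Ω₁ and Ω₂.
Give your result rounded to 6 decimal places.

-0.061101

Summing Y*_{l m}(θ₁,φ₁)·Y_{l m}(θ₂,φ₂) over m ∈ [−5, 5]; prefactor 4π/(2·5+1) = 1.142397:
  [-5]  conj(Y_{5,-5})(Ω₁) = +0.004250-0.004323i ; Y_{5,-5}(Ω₂) = -0.000000-0.000000i ; Δ = -0.000000-0.000000i
  [-4]  conj(Y_{5,-4})(Ω₁) = -0.033350+0.024580i ; Y_{5,-4}(Ω₂) = -0.000009+0.000018i ; Δ = -0.000000-0.000001i
  [-3]  conj(Y_{5,-3})(Ω₁) = +0.146013-0.075341i ; Y_{5,-3}(Ω₂) = +0.000630-0.000024i ; Δ = +0.000090-0.000051i
  [-2]  conj(Y_{5,-2})(Ω₁) = -0.379045+0.124590i ; Y_{5,-2}(Ω₂) = -0.006572-0.010733i ; Δ = +0.003828+0.003249i
  [-1]  conj(Y_{5,-1})(Ω₁) = +0.493404-0.079010i ; Y_{5,-1}(Ω₂) = -0.075597+0.134932i ; Δ = -0.026639+0.072549i
  [+0]  conj(Y_{5,0})(Ω₁) = -0.008844-0.000000i ; Y_{5,0}(Ω₂) = +0.909501+0.000000i ; Δ = -0.008044-0.000000i
  [+1]  conj(Y_{5,1})(Ω₁) = -0.493404-0.079010i ; Y_{5,1}(Ω₂) = +0.075597+0.134932i ; Δ = -0.026639-0.072549i
  [+2]  conj(Y_{5,2})(Ω₁) = -0.379045-0.124590i ; Y_{5,2}(Ω₂) = -0.006572+0.010733i ; Δ = +0.003828-0.003249i
  [+3]  conj(Y_{5,3})(Ω₁) = -0.146013-0.075341i ; Y_{5,3}(Ω₂) = -0.000630-0.000024i ; Δ = +0.000090+0.000051i
  [+4]  conj(Y_{5,4})(Ω₁) = -0.033350-0.024580i ; Y_{5,4}(Ω₂) = -0.000009-0.000018i ; Δ = -0.000000+0.000001i
  [+5]  conj(Y_{5,5})(Ω₁) = -0.004250-0.004323i ; Y_{5,5}(Ω₂) = +0.000000-0.000000i ; Δ = -0.000000+0.000000i
Total Σ_m = -0.053485-0.000000i. Multiply by 1.142397: -0.061101-0.000000i. P_5(cos γ) = -0.061101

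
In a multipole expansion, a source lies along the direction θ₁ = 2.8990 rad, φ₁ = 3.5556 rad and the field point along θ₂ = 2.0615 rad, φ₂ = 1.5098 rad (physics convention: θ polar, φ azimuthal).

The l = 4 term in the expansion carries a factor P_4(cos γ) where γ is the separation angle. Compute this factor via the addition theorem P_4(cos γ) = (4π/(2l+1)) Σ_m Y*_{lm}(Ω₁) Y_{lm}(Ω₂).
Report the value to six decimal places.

Summing Y*_{l m}(θ₁,φ₁)·Y_{l m}(θ₂,φ₂) over m ∈ [−4, 4]; prefactor 4π/(2·4+1) = 1.396263:
  m=-4: -0.00013 + 0.00147j × 0.25988 + 0.06469j = -0.00013 + 0.00037j  (running Σ = -0.00013 + 0.00037j)
  m=-3: 0.00544 + 0.01594j × 0.07365 - 0.39796j = 0.00674 - 0.00099j  (running Σ = 0.00662 - 0.00062j)
  m=-2: 0.07306 + 0.07957j × -0.14323 - 0.01756j = -0.00907 - 0.01268j  (running Σ = -0.00245 - 0.01330j)
  m=-1: 0.36319 + 0.15959j × 0.01733 - 0.28370j = 0.05157 - 0.10027j  (running Σ = 0.04912 - 0.11357j)
  m=0: 0.61444 + 0.00000j × -0.20481 + 0.00000j = -0.12584 + 0.00000j  (running Σ = -0.07673 - 0.11357j)
  m=1: -0.36319 + 0.15959j × -0.01733 - 0.28370j = 0.05157 + 0.10027j  (running Σ = -0.02516 - 0.01330j)
  m=2: 0.07306 - 0.07957j × -0.14323 + 0.01756j = -0.00907 + 0.01268j  (running Σ = -0.03423 - 0.00062j)
  m=3: -0.00544 + 0.01594j × -0.07365 - 0.39796j = 0.00674 + 0.00099j  (running Σ = -0.02748 + 0.00037j)
  m=4: -0.00013 - 0.00147j × 0.25988 - 0.06469j = -0.00013 - 0.00037j  (running Σ = -0.02761 - 0.00000j)
Total Σ_m = -0.02761 - 0.00000j. Multiply by 1.396263: -0.03855 - 0.00000j. P_4(cos γ) = -0.038550

-0.038550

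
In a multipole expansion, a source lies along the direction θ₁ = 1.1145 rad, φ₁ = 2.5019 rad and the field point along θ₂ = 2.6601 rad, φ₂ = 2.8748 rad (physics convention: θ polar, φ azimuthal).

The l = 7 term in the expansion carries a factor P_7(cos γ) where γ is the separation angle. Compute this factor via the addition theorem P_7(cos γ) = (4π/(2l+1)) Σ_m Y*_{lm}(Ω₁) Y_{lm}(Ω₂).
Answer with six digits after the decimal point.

0.007386

Term-by-term m-sum for l=7 (normalisation 4π/15 = 0.837758):
  m=-7: Y*=(0.054591, -0.228473)  Y=(0.000668, -0.002184)  product (-0.000463, -0.000272)
  m=-6: Y*=(-0.330920, 0.276792)  Y=(0.000490, -0.016350)  product (0.004363, 0.005546)
  m=-5: Y*=(0.325454, -0.018529)  Y=(-0.016893, -0.069988)  product (-0.006795, -0.022465)
  m=-4: Y*=(0.083457, 0.055016)  Y=(-0.104123, -0.188965)  product (0.001706, -0.021499)
  m=-3: Y*=(-0.120826, -0.332778)  Y=(-0.301468, -0.310638)  product (-0.066948, 0.137855)
  m=-2: Y*=(-0.015424, 0.051420)  Y=(-0.430983, -0.254601)  product (0.019739, -0.018234)
  m=-1: Y*=(-0.261805, 0.194800)  Y=(-0.101229, -0.027667)  product (0.031892, -0.012476)
  m=+0: Y*=(0.095525, -0.000000)  Y=(0.437871, 0.000000)  product (0.041828, 0.000000)
  m=+1: Y*=(0.261805, 0.194800)  Y=(0.101229, -0.027667)  product (0.031892, 0.012476)
  m=+2: Y*=(-0.015424, -0.051420)  Y=(-0.430983, 0.254601)  product (0.019739, 0.018234)
  m=+3: Y*=(0.120826, -0.332778)  Y=(0.301468, -0.310638)  product (-0.066948, -0.137855)
  m=+4: Y*=(0.083457, -0.055016)  Y=(-0.104123, 0.188965)  product (0.001706, 0.021499)
  m=+5: Y*=(-0.325454, -0.018529)  Y=(0.016893, -0.069988)  product (-0.006795, 0.022465)
  m=+6: Y*=(-0.330920, -0.276792)  Y=(0.000490, 0.016350)  product (0.004363, -0.005546)
  m=+7: Y*=(-0.054591, -0.228473)  Y=(-0.000668, -0.002184)  product (-0.000463, 0.000272)
Accumulated sum (0.008817, 0.000000); after 4π/(2l+1) scaling, (0.007386, 0.000000) ⇒ P_7 = 0.007386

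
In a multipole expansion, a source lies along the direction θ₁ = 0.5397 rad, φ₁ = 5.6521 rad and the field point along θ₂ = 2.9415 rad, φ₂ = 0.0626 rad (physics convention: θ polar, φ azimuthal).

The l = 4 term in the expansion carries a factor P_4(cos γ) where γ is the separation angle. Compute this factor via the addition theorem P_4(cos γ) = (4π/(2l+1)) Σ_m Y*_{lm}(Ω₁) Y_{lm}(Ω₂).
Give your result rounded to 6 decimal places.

-0.326962

Summing Y*_{l m}(θ₁,φ₁)·Y_{l m}(θ₂,φ₂) over m ∈ [−4, 4]; prefactor 4π/(2·4+1) = 1.396263:
  [-4]  conj(Y_{4,-4})(Ω₁) = -0.025165-0.017861i ; Y_{4,-4}(Ω₂) = +0.000669-0.000171i ; Δ = -0.000020-0.000008i
  [-3]  conj(Y_{4,-3})(Ω₁) = -0.046176-0.138200i ; Y_{4,-3}(Ω₂) = -0.009463+0.001798i ; Δ = +0.000685+0.001225i
  [-2]  conj(Y_{4,-2})(Ω₁) = +0.111396-0.349408i ; Y_{4,-2}(Ω₂) = +0.075047-0.009445i ; Δ = +0.005060-0.027274i
  [-1]  conj(Y_{4,-1})(Ω₁) = +0.362279-0.264746i ; Y_{4,-1}(Ω₂) = -0.342463+0.021466i ; Δ = -0.118384+0.098442i
  [+0]  conj(Y_{4,0})(Ω₁) = -0.012924-0.000000i ; Y_{4,0}(Ω₂) = +0.684898+0.000000i ; Δ = -0.008852-0.000000i
  [+1]  conj(Y_{4,1})(Ω₁) = -0.362279-0.264746i ; Y_{4,1}(Ω₂) = +0.342463+0.021466i ; Δ = -0.118384-0.098442i
  [+2]  conj(Y_{4,2})(Ω₁) = +0.111396+0.349408i ; Y_{4,2}(Ω₂) = +0.075047+0.009445i ; Δ = +0.005060+0.027274i
  [+3]  conj(Y_{4,3})(Ω₁) = +0.046176-0.138200i ; Y_{4,3}(Ω₂) = +0.009463+0.001798i ; Δ = +0.000685-0.001225i
  [+4]  conj(Y_{4,4})(Ω₁) = -0.025165+0.017861i ; Y_{4,4}(Ω₂) = +0.000669+0.000171i ; Δ = -0.000020+0.000008i
Total Σ_m = -0.234169-0.000000i. Multiply by 1.396263: -0.326962-0.000000i. P_4(cos γ) = -0.326962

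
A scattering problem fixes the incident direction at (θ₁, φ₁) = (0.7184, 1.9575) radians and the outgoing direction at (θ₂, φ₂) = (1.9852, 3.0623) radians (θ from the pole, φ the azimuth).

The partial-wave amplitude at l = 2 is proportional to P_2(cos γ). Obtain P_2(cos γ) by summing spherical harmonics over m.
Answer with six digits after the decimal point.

-0.498422

Summing Y*_{l m}(θ₁,φ₁)·Y_{l m}(θ₂,φ₂) over m ∈ [−2, 2]; prefactor 4π/(2·2+1) = 2.513274:
  m=-2: (-0.119734, -0.116896) × (0.319589, 0.051111) = (-0.032291, -0.043479)  (running Σ = (-0.032291, -0.043479))
  m=-1: (-0.144373, 0.354544) × (0.283838, 0.022554) = (-0.048975, 0.097377)  (running Σ = (-0.081266, 0.053898))
  m=0: (0.220898, -0.000000) × (-0.161996, 0.000000) = (-0.035785, 0.000000)  (running Σ = (-0.117050, 0.053898))
  m=1: (0.144373, 0.354544) × (-0.283838, 0.022554) = (-0.048975, -0.097377)  (running Σ = (-0.166025, -0.043479))
  m=2: (-0.119734, 0.116896) × (0.319589, -0.051111) = (-0.032291, 0.043479)  (running Σ = (-0.198316, 0.000000))
Accumulated sum (-0.198316, 0.000000); after 4π/(2l+1) scaling, (-0.498422, 0.000000) ⇒ P_2 = -0.498422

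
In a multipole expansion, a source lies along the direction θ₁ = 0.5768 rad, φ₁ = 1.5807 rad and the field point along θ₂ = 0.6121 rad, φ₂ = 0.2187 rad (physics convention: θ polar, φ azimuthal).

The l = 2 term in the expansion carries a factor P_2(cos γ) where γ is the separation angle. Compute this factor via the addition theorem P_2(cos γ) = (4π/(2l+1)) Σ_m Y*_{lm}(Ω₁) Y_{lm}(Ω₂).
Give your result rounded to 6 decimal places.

Addition theorem: P_2(cos γ) = (4π/5) Σ_m Y*_{lm}(Ω₁) Y_{lm}(Ω₂), m = −2…2:
  m=-2: -0.11486 - 0.00228j × 0.11552 - 0.05402j = -0.01339 + 0.00594j  (running Σ = -0.01339 + 0.00594j)
  m=-1: -0.00350 + 0.35313j × 0.35465 - 0.07882j = 0.02659 + 0.12551j  (running Σ = 0.01320 + 0.13145j)
  m=0: 0.34939 + 0.00000j × 0.31840 + 0.00000j = 0.11125 + 0.00000j  (running Σ = 0.12445 + 0.13145j)
  m=1: 0.00350 + 0.35313j × -0.35465 - 0.07882j = 0.02659 - 0.12551j  (running Σ = 0.15104 + 0.00594j)
  m=2: -0.11486 + 0.00228j × 0.11552 + 0.05402j = -0.01339 - 0.00594j  (running Σ = 0.13765 - 0.00000j)
Σ over m = 0.13765 - 0.00000j; ×(4π/5) → 0.34596 - 0.00000j. Real part: 0.345958

0.345958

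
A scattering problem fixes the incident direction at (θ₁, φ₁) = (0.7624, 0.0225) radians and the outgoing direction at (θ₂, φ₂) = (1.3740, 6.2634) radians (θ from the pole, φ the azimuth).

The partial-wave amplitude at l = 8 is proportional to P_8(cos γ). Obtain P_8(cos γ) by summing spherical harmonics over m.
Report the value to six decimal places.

-0.110070

Addition theorem: P_8(cos γ) = (4π/17) Σ_m Y*_{lm}(Ω₁) Y_{lm}(Ω₂), m = −8…8:
  m=-8: Y*=0.02625 + 0.00478j  Y=0.43550 + 0.06951j  product 0.01110 + 0.00391j
  m=-7: Y*=0.11039 + 0.01753j  Y=0.34834 + 0.04856j  product 0.03760 + 0.01147j
  m=-6: Y*=0.27711 + 0.03764j  Y=-0.14183 - 0.01692j  product -0.03866 - 0.01003j
  m=-5: Y*=0.44490 + 0.05026j  Y=-0.34827 - 0.03457j  product -0.15321 - 0.03288j
  m=-4: Y*=0.39719 + 0.03584j  Y=0.03150 + 0.00250j  product 0.01242 + 0.00212j
  m=-3: Y*=0.01443 + 0.00098j  Y=0.33174 + 0.01971j  product 0.00477 + 0.00061j
  m=-2: Y*=-0.36869 - 0.01660j  Y=0.01879 + 0.00074j  product -0.00691 - 0.00059j
  m=-1: Y*=-0.19874 - 0.00447j  Y=-0.32083 - 0.00635j  product 0.06373 + 0.00270j
  m=+0: Y*=0.31484 + 0.00000j  Y=-0.03362 + 0.00000j  product -0.01058 + 0.00000j
  m=+1: Y*=0.19874 - 0.00447j  Y=0.32083 - 0.00635j  product 0.06373 - 0.00270j
  m=+2: Y*=-0.36869 + 0.01660j  Y=0.01879 - 0.00074j  product -0.00691 + 0.00059j
  m=+3: Y*=-0.01443 + 0.00098j  Y=-0.33174 + 0.01971j  product 0.00477 - 0.00061j
  m=+4: Y*=0.39719 - 0.03584j  Y=0.03150 - 0.00250j  product 0.01242 - 0.00212j
  m=+5: Y*=-0.44490 + 0.05026j  Y=0.34827 - 0.03457j  product -0.15321 + 0.03288j
  m=+6: Y*=0.27711 - 0.03764j  Y=-0.14183 + 0.01692j  product -0.03866 + 0.01003j
  m=+7: Y*=-0.11039 + 0.01753j  Y=-0.34834 + 0.04856j  product 0.03760 - 0.01147j
  m=+8: Y*=0.02625 - 0.00478j  Y=0.43550 - 0.06951j  product 0.01110 - 0.00391j
Total Σ_m = -0.14890 - 0.00000j. Multiply by 0.739198: -0.11007 - 0.00000j. P_8(cos γ) = -0.110070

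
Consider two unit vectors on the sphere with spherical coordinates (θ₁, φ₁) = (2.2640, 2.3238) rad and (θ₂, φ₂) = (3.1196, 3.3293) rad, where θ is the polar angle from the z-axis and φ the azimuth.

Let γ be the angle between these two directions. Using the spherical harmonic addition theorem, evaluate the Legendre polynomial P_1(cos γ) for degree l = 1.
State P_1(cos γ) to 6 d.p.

Addition theorem: P_1(cos γ) = (4π/3) Σ_m Y*_{lm}(Ω₁) Y_{lm}(Ω₂), m = −1…1:
  m=-1: Y*=-0.18173 + 0.19391j  Y=-0.00746 + 0.00142j  product 0.00108 - 0.00171j
  m=+0: Y*=-0.31222 + 0.00000j  Y=-0.48848 + 0.00000j  product 0.15251 + 0.00000j
  m=+1: Y*=0.18173 + 0.19391j  Y=0.00746 + 0.00142j  product 0.00108 + 0.00171j
Σ over m = 0.15468 + 0.00000j; ×(4π/3) → 0.64791 + 0.00000j. Real part: 0.647911

0.647911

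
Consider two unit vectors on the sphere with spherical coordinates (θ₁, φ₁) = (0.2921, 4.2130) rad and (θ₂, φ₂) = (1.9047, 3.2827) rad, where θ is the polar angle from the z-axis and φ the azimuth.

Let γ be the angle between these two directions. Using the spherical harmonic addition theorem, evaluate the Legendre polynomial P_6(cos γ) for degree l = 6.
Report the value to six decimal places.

Summing Y*_{l m}(θ₁,φ₁)·Y_{l m}(θ₂,φ₂) over m ∈ [−6, 6]; prefactor 4π/(2·6+1) = 0.966644:
  [-6]  conj(Y_{6,-6})(Ω₁) = (0.000273, 0.000040) ; Y_{6,-6}(Ω₂) = (0.227597, -0.257334) ; Δ = (0.000072, -0.000061)
  [-5]  conj(Y_{6,-5})(Ω₁) = (-0.001907, 0.002536) ; Y_{6,-5}(Ω₂) = (0.314268, -0.267693) ; Δ = (0.000080, 0.001308)
  [-4]  conj(Y_{6,-4})(Ω₁) = (-0.009229, -0.020296) ; Y_{6,-4}(Ω₂) = (0.043590, -0.027599) ; Δ = (-0.000962, -0.000630)
  [-3]  conj(Y_{6,-3})(Ω₁) = (0.105299, 0.007661) ; Y_{6,-3}(Ω₂) = (-0.298483, 0.134485) ; Δ = (-0.032460, 0.011874)
  [-2]  conj(Y_{6,-2})(Ω₁) = (-0.179046, 0.278100) ; Y_{6,-2}(Ω₂) = (-0.154308, 0.044742) ; Δ = (0.015185, -0.050924)
  [-1]  conj(Y_{6,-1})(Ω₁) = (-0.285179, -0.522776) ; Y_{6,-1}(Ω₂) = (0.272596, -0.038723) ; Δ = (-0.097982, -0.131464)
  [+0]  conj(Y_{6,0})(Ω₁) = (0.288376, -0.000000) ; Y_{6,0}(Ω₂) = (0.186267, 0.000000) ; Δ = (0.053715, 0.000000)
  [+1]  conj(Y_{6,1})(Ω₁) = (0.285179, -0.522776) ; Y_{6,1}(Ω₂) = (-0.272596, -0.038723) ; Δ = (-0.097982, 0.131464)
  [+2]  conj(Y_{6,2})(Ω₁) = (-0.179046, -0.278100) ; Y_{6,2}(Ω₂) = (-0.154308, -0.044742) ; Δ = (0.015185, 0.050924)
  [+3]  conj(Y_{6,3})(Ω₁) = (-0.105299, 0.007661) ; Y_{6,3}(Ω₂) = (0.298483, 0.134485) ; Δ = (-0.032460, -0.011874)
  [+4]  conj(Y_{6,4})(Ω₁) = (-0.009229, 0.020296) ; Y_{6,4}(Ω₂) = (0.043590, 0.027599) ; Δ = (-0.000962, 0.000630)
  [+5]  conj(Y_{6,5})(Ω₁) = (0.001907, 0.002536) ; Y_{6,5}(Ω₂) = (-0.314268, -0.267693) ; Δ = (0.000080, -0.001308)
  [+6]  conj(Y_{6,6})(Ω₁) = (0.000273, -0.000040) ; Y_{6,6}(Ω₂) = (0.227597, 0.257334) ; Δ = (0.000072, 0.000061)
Total Σ_m = (-0.178420, 0.000000). Multiply by 0.966644: (-0.172468, 0.000000). P_6(cos γ) = -0.172468

-0.172468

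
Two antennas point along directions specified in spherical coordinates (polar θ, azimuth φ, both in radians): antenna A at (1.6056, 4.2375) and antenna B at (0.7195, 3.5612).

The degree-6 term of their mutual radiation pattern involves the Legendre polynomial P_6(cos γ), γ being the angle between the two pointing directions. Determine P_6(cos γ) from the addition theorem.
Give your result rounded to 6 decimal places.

Summing Y*_{l m}(θ₁,φ₁)·Y_{l m}(θ₂,φ₂) over m ∈ [−6, 6]; prefactor 4π/(2·6+1) = 0.966644:
  m=-6: Y*=(0.460921, 0.138679)  Y=(-0.032114, -0.023119)  product (-0.011596, -0.015110)
  m=-5: Y*=(0.040295, -0.041793)  Y=(0.078716, 0.135201)  product (0.008822, 0.002158)
  m=-4: Y*=(0.113384, 0.332370)  Y=(-0.037755, -0.349420)  product (0.111856, -0.052167)
  m=-3: Y*=(0.066854, 0.009839)  Y=(-0.138705, 0.430086)  product (-0.013505, 0.027388)
  m=-2: Y*=(-0.185165, 0.258810)  Y=(0.130220, -0.145049)  product (0.013428, 0.060560)
  m=-1: Y*=(0.032516, 0.063245)  Y=(0.263021, -0.117334)  product (0.015973, 0.012819)
  m=+0: Y*=(-0.309793, -0.000000)  Y=(-0.291669, 0.000000)  product (0.090357, 0.000000)
  m=+1: Y*=(-0.032516, 0.063245)  Y=(-0.263021, -0.117334)  product (0.015973, -0.012819)
  m=+2: Y*=(-0.185165, -0.258810)  Y=(0.130220, 0.145049)  product (0.013428, -0.060560)
  m=+3: Y*=(-0.066854, 0.009839)  Y=(0.138705, 0.430086)  product (-0.013505, -0.027388)
  m=+4: Y*=(0.113384, -0.332370)  Y=(-0.037755, 0.349420)  product (0.111856, 0.052167)
  m=+5: Y*=(-0.040295, -0.041793)  Y=(-0.078716, 0.135201)  product (0.008822, -0.002158)
  m=+6: Y*=(0.460921, -0.138679)  Y=(-0.032114, 0.023119)  product (-0.011596, 0.015110)
Total Σ_m = (0.340314, -0.000000). Multiply by 0.966644: (0.328962, -0.000000). P_6(cos γ) = 0.328962

0.328962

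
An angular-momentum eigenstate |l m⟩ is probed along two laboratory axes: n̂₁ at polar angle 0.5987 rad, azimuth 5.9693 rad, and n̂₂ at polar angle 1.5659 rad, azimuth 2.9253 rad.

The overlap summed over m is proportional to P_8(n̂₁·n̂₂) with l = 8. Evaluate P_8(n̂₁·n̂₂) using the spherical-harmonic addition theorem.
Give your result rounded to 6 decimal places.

0.093552

Addition theorem: P_8(cos γ) = (4π/17) Σ_m Y*_{lm}(Ω₁) Y_{lm}(Ω₂), m = −8…8:
  [-8]  conj(Y_{8,-8})(Ω₁) = -0.004237-0.003092i ; Y_{8,-8}(Ω₂) = -0.081878+0.508834i ; Δ = +0.001920-0.001903i
  [-7]  conj(Y_{8,-7})(Ω₁) = -0.018028-0.024914i ; Y_{8,-7}(Ω₂) = -0.000573-0.010078i ; Δ = -0.000241+0.000196i
  [-6]  conj(Y_{8,-6})(Ω₁) = -0.034246-0.105990i ; Y_{8,-6}(Ω₂) = -0.101461-0.362316i ; Δ = -0.034927+0.023162i
  [-5]  conj(Y_{8,-5})(Ω₁) = +0.000379-0.276320i ; Y_{8,-5}(Ω₂) = +0.005613+0.010541i ; Δ = +0.002915-0.001547i
  [-4]  conj(Y_{8,-4})(Ω₁) = +0.143112-0.438818i ; Y_{8,-4}(Ω₂) = +0.219238+0.257337i ; Δ = +0.144300-0.059378i
  [-3]  conj(Y_{8,-3})(Ω₁) = +0.259801-0.356969i ; Y_{8,-3}(Ω₂) = -0.010220-0.007751i ; Δ = -0.005422+0.001634i
  [-2]  conj(Y_{8,-2})(Ω₁) = +0.030644-0.022238i ; Y_{8,-2}(Ω₂) = -0.292598-0.135108i ; Δ = -0.011971+0.002367i
  [-1]  conj(Y_{8,-1})(Ω₁) = -0.382519+0.124172i ; Y_{8,-1}(Ω₂) = +0.012902+0.002835i ; Δ = -0.005287+0.000518i
  [+0]  conj(Y_{8,0})(Ω₁) = -0.176277-0.000000i ; Y_{8,0}(Ω₂) = +0.317763+0.000000i ; Δ = -0.056014-0.000000i
  [+1]  conj(Y_{8,1})(Ω₁) = +0.382519+0.124172i ; Y_{8,1}(Ω₂) = -0.012902+0.002835i ; Δ = -0.005287-0.000518i
  [+2]  conj(Y_{8,2})(Ω₁) = +0.030644+0.022238i ; Y_{8,2}(Ω₂) = -0.292598+0.135108i ; Δ = -0.011971-0.002367i
  [+3]  conj(Y_{8,3})(Ω₁) = -0.259801-0.356969i ; Y_{8,3}(Ω₂) = +0.010220-0.007751i ; Δ = -0.005422-0.001634i
  [+4]  conj(Y_{8,4})(Ω₁) = +0.143112+0.438818i ; Y_{8,4}(Ω₂) = +0.219238-0.257337i ; Δ = +0.144300+0.059378i
  [+5]  conj(Y_{8,5})(Ω₁) = -0.000379-0.276320i ; Y_{8,5}(Ω₂) = -0.005613+0.010541i ; Δ = +0.002915+0.001547i
  [+6]  conj(Y_{8,6})(Ω₁) = -0.034246+0.105990i ; Y_{8,6}(Ω₂) = -0.101461+0.362316i ; Δ = -0.034927-0.023162i
  [+7]  conj(Y_{8,7})(Ω₁) = +0.018028-0.024914i ; Y_{8,7}(Ω₂) = +0.000573-0.010078i ; Δ = -0.000241-0.000196i
  [+8]  conj(Y_{8,8})(Ω₁) = -0.004237+0.003092i ; Y_{8,8}(Ω₂) = -0.081878-0.508834i ; Δ = +0.001920+0.001903i
Total Σ_m = +0.126559-0.000000i. Multiply by 0.739198: +0.093552-0.000000i. P_8(cos γ) = 0.093552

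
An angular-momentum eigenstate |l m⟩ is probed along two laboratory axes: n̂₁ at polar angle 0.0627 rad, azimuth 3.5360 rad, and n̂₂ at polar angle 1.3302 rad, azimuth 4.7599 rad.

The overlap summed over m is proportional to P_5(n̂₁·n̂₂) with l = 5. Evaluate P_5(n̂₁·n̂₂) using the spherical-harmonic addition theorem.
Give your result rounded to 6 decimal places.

Addition theorem: P_5(cos γ) = (4π/11) Σ_m Y*_{lm}(Ω₁) Y_{lm}(Ω₂), m = −5…5:
  m=-5: Y*=(0.000000, -0.000000)  Y=(0.094373, 0.389767)  product (0.000000, 0.000000)
  m=-4: Y*=(-0.000000, 0.000023)  Y=(0.305541, -0.058776)  product (0.000001, 0.000007)
  m=-3: Y*=(-0.000256, -0.000628)  Y=(0.022013, 0.153393)  product (0.000091, -0.000053)
  m=-2: Y*=(0.009304, 0.009368)  Y=(0.314597, -0.029984)  product (0.003208, 0.002668)
  m=-1: Y*=(-0.146191, -0.060847)  Y=(0.004030, 0.084762)  product (0.004568, -0.012637)
  m=+0: Y*=(0.908215, -0.000000)  Y=(0.312910, 0.000000)  product (0.284189, 0.000000)
  m=+1: Y*=(0.146191, -0.060847)  Y=(-0.004030, 0.084762)  product (0.004568, 0.012637)
  m=+2: Y*=(0.009304, -0.009368)  Y=(0.314597, 0.029984)  product (0.003208, -0.002668)
  m=+3: Y*=(0.000256, -0.000628)  Y=(-0.022013, 0.153393)  product (0.000091, 0.000053)
  m=+4: Y*=(-0.000000, -0.000023)  Y=(0.305541, 0.058776)  product (0.000001, -0.000007)
  m=+5: Y*=(-0.000000, -0.000000)  Y=(-0.094373, 0.389767)  product (0.000000, -0.000000)
Total Σ_m = (0.299926, 0.000000). Multiply by 1.142397: (0.342635, 0.000000). P_5(cos γ) = 0.342635

0.342635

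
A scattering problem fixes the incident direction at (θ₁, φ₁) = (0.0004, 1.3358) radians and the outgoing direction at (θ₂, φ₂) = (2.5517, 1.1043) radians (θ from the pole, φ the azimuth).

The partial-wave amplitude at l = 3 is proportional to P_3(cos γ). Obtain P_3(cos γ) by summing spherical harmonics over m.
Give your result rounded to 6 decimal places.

Expand P_3 via completeness: Σ_{m} conj(Y_{3,m}) at Ω₁ times Y_{3,m} at Ω₂ —
  m=-3: (-0.000000, -0.000000) × (-0.070766, 0.012243) = (0.000000, 0.000000)  (running Σ = (0.000000, 0.000000))
  m=-2: (-0.000000, 0.000000) × (0.156478, 0.211132) = (-0.000000, -0.000000)  (running Σ = (-0.000000, -0.000000))
  m=-1: (0.000120, 0.000503) × (0.198324, -0.393840) = (0.000222, 0.000052)  (running Σ = (0.000222, 0.000052))
  m=0: (0.746352, -0.000000) × (-0.140420, 0.000000) = (-0.104803, 0.000000)  (running Σ = (-0.104581, 0.000052))
  m=1: (-0.000120, 0.000503) × (-0.198324, -0.393840) = (0.000222, -0.000052)  (running Σ = (-0.104359, -0.000000))
  m=2: (-0.000000, -0.000000) × (0.156478, -0.211132) = (-0.000000, 0.000000)  (running Σ = (-0.104359, 0.000000))
  m=3: (0.000000, -0.000000) × (0.070766, 0.012243) = (0.000000, -0.000000)  (running Σ = (-0.104359, 0.000000))
Σ over m = (-0.104359, 0.000000); ×(4π/7) → (-0.187345, 0.000000). Real part: -0.187345

-0.187345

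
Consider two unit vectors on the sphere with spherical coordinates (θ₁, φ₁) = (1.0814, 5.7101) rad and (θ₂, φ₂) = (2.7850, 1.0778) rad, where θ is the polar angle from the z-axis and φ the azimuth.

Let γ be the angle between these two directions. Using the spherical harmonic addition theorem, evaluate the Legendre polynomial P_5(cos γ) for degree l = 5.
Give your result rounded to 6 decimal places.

Term-by-term m-sum for l=5 (normalisation 4π/11 = 1.142397):
  term(m=-5) = (-0.000233, -0.000551)   from Y*(Ω₁)=(-0.239181, -0.067786), Y(Ω₂)=(0.001506, 0.001876)
  term(m=-4) = (-0.008117, 0.002693)   from Y*(Ω₁)=(-0.276578, -0.314362), Y(Ω₂)=(0.007976, -0.018802)
  term(m=-3) = (0.005686, 0.023209)   from Y*(Ω₁)=(-0.034792, -0.232630), Y(Ω₂)=(-0.101161, 0.009314)
  term(m=-2) = (-0.065319, 0.010553)   from Y*(Ω₁)=(-0.086177, 0.190602), Y(Ω₂)=(0.174615, 0.263747)
  term(m=-1) = (0.013235, 0.164905)   from Y*(Ω₁)=(-0.253740, 0.163746), Y(Ω₂)=(0.259266, -0.482585)
  term(m=+0) = (-0.033172, 0.000000)   from Y*(Ω₁)=(0.143354, -0.000000), Y(Ω₂)=(-0.231397, 0.000000)
  term(m=+1) = (0.013235, -0.164905)   from Y*(Ω₁)=(0.253740, 0.163746), Y(Ω₂)=(-0.259266, -0.482585)
  term(m=+2) = (-0.065319, -0.010553)   from Y*(Ω₁)=(-0.086177, -0.190602), Y(Ω₂)=(0.174615, -0.263747)
  term(m=+3) = (0.005686, -0.023209)   from Y*(Ω₁)=(0.034792, -0.232630), Y(Ω₂)=(0.101161, 0.009314)
  term(m=+4) = (-0.008117, -0.002693)   from Y*(Ω₁)=(-0.276578, 0.314362), Y(Ω₂)=(0.007976, 0.018802)
  term(m=+5) = (-0.000233, 0.000551)   from Y*(Ω₁)=(0.239181, -0.067786), Y(Ω₂)=(-0.001506, 0.001876)
Accumulated sum (-0.142666, -0.000000); after 4π/(2l+1) scaling, (-0.162981, -0.000000) ⇒ P_5 = -0.162981

-0.162981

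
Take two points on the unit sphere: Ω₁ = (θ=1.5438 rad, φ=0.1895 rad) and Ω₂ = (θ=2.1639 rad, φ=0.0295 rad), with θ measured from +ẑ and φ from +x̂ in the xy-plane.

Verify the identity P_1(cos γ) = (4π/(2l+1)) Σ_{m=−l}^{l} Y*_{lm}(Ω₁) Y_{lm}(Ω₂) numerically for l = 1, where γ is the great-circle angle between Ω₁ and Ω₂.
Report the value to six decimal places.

Summing Y*_{l m}(θ₁,φ₁)·Y_{l m}(θ₂,φ₂) over m ∈ [−1, 1]; prefactor 4π/(2·1+1) = 4.188790:
  [-1]  conj(Y_{1,-1})(Ω₁) = +0.339186+0.065056i ; Y_{1,-1}(Ω₂) = +0.286363-0.008450i ; Δ = +0.097680+0.015764i
  [+0]  conj(Y_{1,0})(Ω₁) = +0.013189-0.000000i ; Y_{1,0}(Ω₂) = -0.273098+0.000000i ; Δ = -0.003602+0.000000i
  [+1]  conj(Y_{1,1})(Ω₁) = -0.339186+0.065056i ; Y_{1,1}(Ω₂) = -0.286363-0.008450i ; Δ = +0.097680-0.015764i
Σ over m = +0.191758+0.000000i; ×(4π/3) → +0.803233+0.000000i. Real part: 0.803233

0.803233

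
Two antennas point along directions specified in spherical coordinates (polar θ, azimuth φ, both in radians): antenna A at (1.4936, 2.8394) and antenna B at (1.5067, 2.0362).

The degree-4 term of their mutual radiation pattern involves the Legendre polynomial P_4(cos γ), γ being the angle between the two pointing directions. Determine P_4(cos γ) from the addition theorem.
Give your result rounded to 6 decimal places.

-0.415024

Term-by-term m-sum for l=4 (normalisation 4π/9 = 1.396263):
  term(m=-4) = -0.191442-0.013655i   from Y*(Ω₁)=+0.154873-0.408940i, Y(Ω₂)=-0.125851-0.420479i
  term(m=-3) = -0.005670+0.005095i   from Y*(Ω₁)=-0.058974+0.075329i, Y(Ω₂)=+0.078469+0.013840i
  term(m=-2) = -0.003671+0.103057i   from Y*(Ω₁)=-0.262234+0.181097i, Y(Ω₂)=+0.193239-0.259547i
  term(m=-1) = +0.006714+0.006958i   from Y*(Ω₁)=+0.102736-0.032027i, Y(Ω₂)=+0.040324+0.080295i
  term(m=+0) = +0.090897+0.000000i   from Y*(Ω₁)=+0.298613-0.000000i, Y(Ω₂)=+0.304399+0.000000i
  term(m=+1) = +0.006714-0.006958i   from Y*(Ω₁)=-0.102736-0.032027i, Y(Ω₂)=-0.040324+0.080295i
  term(m=+2) = -0.003671-0.103057i   from Y*(Ω₁)=-0.262234-0.181097i, Y(Ω₂)=+0.193239+0.259547i
  term(m=+3) = -0.005670-0.005095i   from Y*(Ω₁)=+0.058974+0.075329i, Y(Ω₂)=-0.078469+0.013840i
  term(m=+4) = -0.191442+0.013655i   from Y*(Ω₁)=+0.154873+0.408940i, Y(Ω₂)=-0.125851+0.420479i
Σ over m = -0.297239-0.000000i; ×(4π/9) → -0.415024-0.000000i. Real part: -0.415024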